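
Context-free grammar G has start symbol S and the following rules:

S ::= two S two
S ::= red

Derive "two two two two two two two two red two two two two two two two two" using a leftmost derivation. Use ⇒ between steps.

S ⇒ two S two   [S ::= two S two]
two S two ⇒ two two S two two   [S ::= two S two]
two two S two two ⇒ two two two S two two two   [S ::= two S two]
two two two S two two two ⇒ two two two two S two two two two   [S ::= two S two]
two two two two S two two two two ⇒ two two two two two S two two two two two   [S ::= two S two]
two two two two two S two two two two two ⇒ two two two two two two S two two two two two two   [S ::= two S two]
two two two two two two S two two two two two two ⇒ two two two two two two two S two two two two two two two   [S ::= two S two]
two two two two two two two S two two two two two two two ⇒ two two two two two two two two S two two two two two two two two   [S ::= two S two]
two two two two two two two two S two two two two two two two two ⇒ two two two two two two two two red two two two two two two two two   [S ::= red]

S ⇒ two S two ⇒ two two S two two ⇒ two two two S two two two ⇒ two two two two S two two two two ⇒ two two two two two S two two two two two ⇒ two two two two two two S two two two two two two ⇒ two two two two two two two S two two two two two two two ⇒ two two two two two two two two S two two two two two two two two ⇒ two two two two two two two two red two two two two two two two two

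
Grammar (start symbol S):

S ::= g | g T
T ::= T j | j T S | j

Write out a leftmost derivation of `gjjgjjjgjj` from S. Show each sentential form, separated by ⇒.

S ⇒ gT ⇒ gjTS ⇒ gjjS ⇒ gjjgT ⇒ gjjgTj ⇒ gjjgTjj ⇒ gjjgjTSjj ⇒ gjjgjTjSjj ⇒ gjjgjjjSjj ⇒ gjjgjjjgjj

S ⇒ gT   [S ::= g T]
gT ⇒ gjTS   [T ::= j T S]
gjTS ⇒ gjjS   [T ::= j]
gjjS ⇒ gjjgT   [S ::= g T]
gjjgT ⇒ gjjgTj   [T ::= T j]
gjjgTj ⇒ gjjgTjj   [T ::= T j]
gjjgTjj ⇒ gjjgjTSjj   [T ::= j T S]
gjjgjTSjj ⇒ gjjgjTjSjj   [T ::= T j]
gjjgjTjSjj ⇒ gjjgjjjSjj   [T ::= j]
gjjgjjjSjj ⇒ gjjgjjjgjj   [S ::= g]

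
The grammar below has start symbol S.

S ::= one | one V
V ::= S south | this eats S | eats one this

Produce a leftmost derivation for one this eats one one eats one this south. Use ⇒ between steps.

S ⇒ one V   [S ::= one V]
one V ⇒ one this eats S   [V ::= this eats S]
one this eats S ⇒ one this eats one V   [S ::= one V]
one this eats one V ⇒ one this eats one S south   [V ::= S south]
one this eats one S south ⇒ one this eats one one V south   [S ::= one V]
one this eats one one V south ⇒ one this eats one one eats one this south   [V ::= eats one this]

S ⇒ one V ⇒ one this eats S ⇒ one this eats one V ⇒ one this eats one S south ⇒ one this eats one one V south ⇒ one this eats one one eats one this south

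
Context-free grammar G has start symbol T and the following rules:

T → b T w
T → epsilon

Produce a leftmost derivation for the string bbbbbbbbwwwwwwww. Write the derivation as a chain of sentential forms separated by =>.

T => bTw => bbTww => bbbTwww => bbbbTwwww => bbbbbTwwwww => bbbbbbTwwwwww => bbbbbbbTwwwwwww => bbbbbbbbTwwwwwwww => bbbbbbbbwwwwwwww

T => bTw   [T → b T w]
bTw => bbTww   [T → b T w]
bbTww => bbbTwww   [T → b T w]
bbbTwww => bbbbTwwww   [T → b T w]
bbbbTwwww => bbbbbTwwwww   [T → b T w]
bbbbbTwwwww => bbbbbbTwwwwww   [T → b T w]
bbbbbbTwwwwww => bbbbbbbTwwwwwww   [T → b T w]
bbbbbbbTwwwwwww => bbbbbbbbTwwwwwwww   [T → b T w]
bbbbbbbbTwwwwwwww => bbbbbbbbwwwwwwww   [T → epsilon]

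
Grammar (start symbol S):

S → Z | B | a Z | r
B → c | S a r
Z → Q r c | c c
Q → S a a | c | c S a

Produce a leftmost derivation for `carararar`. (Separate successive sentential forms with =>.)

S=>B=>Sar=>Bar=>Sarar=>Barar=>Sararar=>Bararar=>Sarararar=>Barararar=>carararar

S => B   [S → B]
B => Sar   [B → S a r]
Sar => Bar   [S → B]
Bar => Sarar   [B → S a r]
Sarar => Barar   [S → B]
Barar => Sararar   [B → S a r]
Sararar => Bararar   [S → B]
Bararar => Sarararar   [B → S a r]
Sarararar => Barararar   [S → B]
Barararar => carararar   [B → c]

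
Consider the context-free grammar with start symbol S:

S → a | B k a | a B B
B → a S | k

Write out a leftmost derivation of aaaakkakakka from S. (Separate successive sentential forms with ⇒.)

S ⇒ Bka ⇒ aSka ⇒ aaBBka ⇒ aaaSBka ⇒ aaaBkaBka ⇒ aaaaSkaBka ⇒ aaaaBkakaBka ⇒ aaaakkakaBka ⇒ aaaakkakakka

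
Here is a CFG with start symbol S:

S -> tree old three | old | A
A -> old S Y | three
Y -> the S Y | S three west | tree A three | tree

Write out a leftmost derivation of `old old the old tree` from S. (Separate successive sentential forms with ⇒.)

S ⇒ A ⇒ old S Y ⇒ old old Y ⇒ old old the S Y ⇒ old old the old Y ⇒ old old the old tree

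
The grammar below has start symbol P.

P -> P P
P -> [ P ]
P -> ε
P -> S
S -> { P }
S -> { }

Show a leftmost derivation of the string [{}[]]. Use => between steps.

P => [P] => [PP] => [SP] => [{}P] => [{}PP] => [{}PPP] => [{}PPPP] => [{}[P]PPP] => [{}[]PPP] => [{}[]PP] => [{}[]P] => [{}[]]

P => [P]   [P -> [ P ]]
[P] => [PP]   [P -> P P]
[PP] => [SP]   [P -> S]
[SP] => [{}P]   [S -> { }]
[{}P] => [{}PP]   [P -> P P]
[{}PP] => [{}PPP]   [P -> P P]
[{}PPP] => [{}PPPP]   [P -> P P]
[{}PPPP] => [{}[P]PPP]   [P -> [ P ]]
[{}[P]PPP] => [{}[]PPP]   [P -> ε]
[{}[]PPP] => [{}[]PP]   [P -> ε]
[{}[]PP] => [{}[]P]   [P -> ε]
[{}[]P] => [{}[]]   [P -> ε]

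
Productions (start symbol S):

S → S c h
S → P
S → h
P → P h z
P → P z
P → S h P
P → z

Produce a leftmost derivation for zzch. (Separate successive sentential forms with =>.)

S => Sch => Pch => Pzch => zzch

S => Sch   [S → S c h]
Sch => Pch   [S → P]
Pch => Pzch   [P → P z]
Pzch => zzch   [P → z]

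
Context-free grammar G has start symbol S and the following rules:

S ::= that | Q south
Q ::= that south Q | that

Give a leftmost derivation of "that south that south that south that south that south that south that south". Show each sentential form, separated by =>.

S => Q south => that south Q south => that south that south Q south => that south that south that south Q south => that south that south that south that south Q south => that south that south that south that south that south Q south => that south that south that south that south that south that south Q south => that south that south that south that south that south that south that south

S => Q south   [S ::= Q south]
Q south => that south Q south   [Q ::= that south Q]
that south Q south => that south that south Q south   [Q ::= that south Q]
that south that south Q south => that south that south that south Q south   [Q ::= that south Q]
that south that south that south Q south => that south that south that south that south Q south   [Q ::= that south Q]
that south that south that south that south Q south => that south that south that south that south that south Q south   [Q ::= that south Q]
that south that south that south that south that south Q south => that south that south that south that south that south that south Q south   [Q ::= that south Q]
that south that south that south that south that south that south Q south => that south that south that south that south that south that south that south   [Q ::= that]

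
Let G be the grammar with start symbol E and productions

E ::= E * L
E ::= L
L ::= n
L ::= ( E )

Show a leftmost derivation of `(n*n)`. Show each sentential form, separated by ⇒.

E ⇒ L   [E ::= L]
L ⇒ (E)   [L ::= ( E )]
(E) ⇒ (E*L)   [E ::= E * L]
(E*L) ⇒ (L*L)   [E ::= L]
(L*L) ⇒ (n*L)   [L ::= n]
(n*L) ⇒ (n*n)   [L ::= n]

E⇒L⇒(E)⇒(E*L)⇒(L*L)⇒(n*L)⇒(n*n)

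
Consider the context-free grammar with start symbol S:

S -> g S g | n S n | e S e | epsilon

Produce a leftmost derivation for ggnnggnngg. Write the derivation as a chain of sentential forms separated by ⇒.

S⇒gSg⇒ggSgg⇒ggnSngg⇒ggnnSnngg⇒ggnngSgnngg⇒ggnnggnngg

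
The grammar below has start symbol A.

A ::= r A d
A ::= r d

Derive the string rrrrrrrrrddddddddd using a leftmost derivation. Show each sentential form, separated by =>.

A => rAd => rrAdd => rrrAddd => rrrrAdddd => rrrrrAddddd => rrrrrrAdddddd => rrrrrrrAddddddd => rrrrrrrrAdddddddd => rrrrrrrrrddddddddd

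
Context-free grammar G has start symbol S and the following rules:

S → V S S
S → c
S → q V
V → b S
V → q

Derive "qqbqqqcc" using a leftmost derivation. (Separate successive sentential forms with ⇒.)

S ⇒ VSS ⇒ qSS ⇒ qqVS ⇒ qqbSS ⇒ qqbqVS ⇒ qqbqqS ⇒ qqbqqVSS ⇒ qqbqqqSS ⇒ qqbqqqcS ⇒ qqbqqqcc

S ⇒ VSS   [S → V S S]
VSS ⇒ qSS   [V → q]
qSS ⇒ qqVS   [S → q V]
qqVS ⇒ qqbSS   [V → b S]
qqbSS ⇒ qqbqVS   [S → q V]
qqbqVS ⇒ qqbqqS   [V → q]
qqbqqS ⇒ qqbqqVSS   [S → V S S]
qqbqqVSS ⇒ qqbqqqSS   [V → q]
qqbqqqSS ⇒ qqbqqqcS   [S → c]
qqbqqqcS ⇒ qqbqqqcc   [S → c]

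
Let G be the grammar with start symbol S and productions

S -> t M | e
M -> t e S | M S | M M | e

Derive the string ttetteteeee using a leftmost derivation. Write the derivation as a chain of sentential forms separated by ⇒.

S⇒tM⇒tMS⇒tteSS⇒ttetMS⇒ttetteSS⇒ttettetMS⇒ttettetMMS⇒ttettetMMMS⇒ttetteteMMS⇒ttetteteeMS⇒ttetteteeeS⇒ttetteteeee

S ⇒ tM   [S -> t M]
tM ⇒ tMS   [M -> M S]
tMS ⇒ tteSS   [M -> t e S]
tteSS ⇒ ttetMS   [S -> t M]
ttetMS ⇒ ttetteSS   [M -> t e S]
ttetteSS ⇒ ttettetMS   [S -> t M]
ttettetMS ⇒ ttettetMMS   [M -> M M]
ttettetMMS ⇒ ttettetMMMS   [M -> M M]
ttettetMMMS ⇒ ttetteteMMS   [M -> e]
ttetteteMMS ⇒ ttetteteeMS   [M -> e]
ttetteteeMS ⇒ ttetteteeeS   [M -> e]
ttetteteeeS ⇒ ttetteteeee   [S -> e]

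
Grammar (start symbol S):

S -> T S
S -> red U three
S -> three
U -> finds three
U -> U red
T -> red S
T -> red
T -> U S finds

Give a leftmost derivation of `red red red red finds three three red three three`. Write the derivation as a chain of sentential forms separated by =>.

S => T S   [S -> T S]
T S => red S S   [T -> red S]
red S S => red T S S   [S -> T S]
red T S S => red red S S S   [T -> red S]
red red S S S => red red T S S S   [S -> T S]
red red T S S S => red red red S S S   [T -> red]
red red red S S S => red red red red U three S S   [S -> red U three]
red red red red U three S S => red red red red finds three three S S   [U -> finds three]
red red red red finds three three S S => red red red red finds three three T S S   [S -> T S]
red red red red finds three three T S S => red red red red finds three three red S S   [T -> red]
red red red red finds three three red S S => red red red red finds three three red three S   [S -> three]
red red red red finds three three red three S => red red red red finds three three red three three   [S -> three]

S => T S => red S S => red T S S => red red S S S => red red T S S S => red red red S S S => red red red red U three S S => red red red red finds three three S S => red red red red finds three three T S S => red red red red finds three three red S S => red red red red finds three three red three S => red red red red finds three three red three three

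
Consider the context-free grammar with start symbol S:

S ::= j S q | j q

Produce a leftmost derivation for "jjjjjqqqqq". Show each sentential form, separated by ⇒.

S ⇒ jSq   [S ::= j S q]
jSq ⇒ jjSqq   [S ::= j S q]
jjSqq ⇒ jjjSqqq   [S ::= j S q]
jjjSqqq ⇒ jjjjSqqqq   [S ::= j S q]
jjjjSqqqq ⇒ jjjjjqqqqq   [S ::= j q]

S ⇒ jSq ⇒ jjSqq ⇒ jjjSqqq ⇒ jjjjSqqqq ⇒ jjjjjqqqqq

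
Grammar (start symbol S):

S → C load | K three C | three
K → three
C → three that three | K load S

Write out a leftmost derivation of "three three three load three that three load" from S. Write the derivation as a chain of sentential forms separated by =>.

S => K three C   [S → K three C]
K three C => three three C   [K → three]
three three C => three three K load S   [C → K load S]
three three K load S => three three three load S   [K → three]
three three three load S => three three three load C load   [S → C load]
three three three load C load => three three three load three that three load   [C → three that three]

S => K three C => three three C => three three K load S => three three three load S => three three three load C load => three three three load three that three load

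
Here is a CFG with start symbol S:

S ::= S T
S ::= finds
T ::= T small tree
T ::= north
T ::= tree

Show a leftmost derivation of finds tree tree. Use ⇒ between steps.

S ⇒ S T ⇒ S T T ⇒ finds T T ⇒ finds tree T ⇒ finds tree tree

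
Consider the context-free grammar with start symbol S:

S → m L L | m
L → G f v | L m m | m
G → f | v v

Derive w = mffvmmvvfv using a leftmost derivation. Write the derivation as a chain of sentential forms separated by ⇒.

S⇒mLL⇒mLmmL⇒mGfvmmL⇒mffvmmL⇒mffvmmGfv⇒mffvmmvvfv

S ⇒ mLL   [S → m L L]
mLL ⇒ mLmmL   [L → L m m]
mLmmL ⇒ mGfvmmL   [L → G f v]
mGfvmmL ⇒ mffvmmL   [G → f]
mffvmmL ⇒ mffvmmGfv   [L → G f v]
mffvmmGfv ⇒ mffvmmvvfv   [G → v v]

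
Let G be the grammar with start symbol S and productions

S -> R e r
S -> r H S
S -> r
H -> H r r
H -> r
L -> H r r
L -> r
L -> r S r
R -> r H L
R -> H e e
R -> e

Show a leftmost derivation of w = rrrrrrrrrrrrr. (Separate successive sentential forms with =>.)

S => rHS   [S -> r H S]
rHS => rrS   [H -> r]
rrS => rrrHS   [S -> r H S]
rrrHS => rrrHrrS   [H -> H r r]
rrrHrrS => rrrHrrrrS   [H -> H r r]
rrrHrrrrS => rrrHrrrrrrS   [H -> H r r]
rrrHrrrrrrS => rrrrrrrrrrS   [H -> r]
rrrrrrrrrrS => rrrrrrrrrrrHS   [S -> r H S]
rrrrrrrrrrrHS => rrrrrrrrrrrrS   [H -> r]
rrrrrrrrrrrrS => rrrrrrrrrrrrr   [S -> r]

S => rHS => rrS => rrrHS => rrrHrrS => rrrHrrrrS => rrrHrrrrrrS => rrrrrrrrrrS => rrrrrrrrrrrHS => rrrrrrrrrrrrS => rrrrrrrrrrrrr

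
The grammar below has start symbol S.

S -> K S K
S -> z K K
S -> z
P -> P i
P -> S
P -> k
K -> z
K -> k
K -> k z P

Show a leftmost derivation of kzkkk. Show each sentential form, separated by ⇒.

S⇒KSK⇒kSK⇒kzKKK⇒kzkKK⇒kzkkK⇒kzkkk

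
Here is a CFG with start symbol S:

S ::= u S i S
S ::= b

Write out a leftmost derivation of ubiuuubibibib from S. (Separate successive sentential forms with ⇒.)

S⇒uSiS⇒ubiS⇒ubiuSiS⇒ubiuuSiSiS⇒ubiuuuSiSiSiS⇒ubiuuubiSiSiS⇒ubiuuubibiSiS⇒ubiuuubibibiS⇒ubiuuubibibib

S ⇒ uSiS   [S ::= u S i S]
uSiS ⇒ ubiS   [S ::= b]
ubiS ⇒ ubiuSiS   [S ::= u S i S]
ubiuSiS ⇒ ubiuuSiSiS   [S ::= u S i S]
ubiuuSiSiS ⇒ ubiuuuSiSiSiS   [S ::= u S i S]
ubiuuuSiSiSiS ⇒ ubiuuubiSiSiS   [S ::= b]
ubiuuubiSiSiS ⇒ ubiuuubibiSiS   [S ::= b]
ubiuuubibiSiS ⇒ ubiuuubibibiS   [S ::= b]
ubiuuubibibiS ⇒ ubiuuubibibib   [S ::= b]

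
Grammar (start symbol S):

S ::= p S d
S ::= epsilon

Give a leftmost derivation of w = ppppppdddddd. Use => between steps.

S => pSd => ppSdd => pppSddd => ppppSdddd => pppppSddddd => ppppppSdddddd => ppppppdddddd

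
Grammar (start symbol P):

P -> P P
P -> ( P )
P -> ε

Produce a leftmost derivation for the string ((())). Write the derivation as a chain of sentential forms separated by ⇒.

P ⇒ PP   [P -> P P]
PP ⇒ PPP   [P -> P P]
PPP ⇒ (P)PP   [P -> ( P )]
(P)PP ⇒ ((P))PP   [P -> ( P )]
((P))PP ⇒ ((PP))PP   [P -> P P]
((PP))PP ⇒ (((P)P))PP   [P -> ( P )]
(((P)P))PP ⇒ ((()P))PP   [P -> ε]
((()P))PP ⇒ ((()))PP   [P -> ε]
((()))PP ⇒ ((()))P   [P -> ε]
((()))P ⇒ ((()))   [P -> ε]

P⇒PP⇒PPP⇒(P)PP⇒((P))PP⇒((PP))PP⇒(((P)P))PP⇒((()P))PP⇒((()))PP⇒((()))P⇒((()))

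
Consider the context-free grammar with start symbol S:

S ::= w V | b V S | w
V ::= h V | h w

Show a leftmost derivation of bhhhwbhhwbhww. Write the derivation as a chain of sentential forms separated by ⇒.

S ⇒ bVS ⇒ bhVS ⇒ bhhVS ⇒ bhhhwS ⇒ bhhhwbVS ⇒ bhhhwbhVS ⇒ bhhhwbhhwS ⇒ bhhhwbhhwbVS ⇒ bhhhwbhhwbhwS ⇒ bhhhwbhhwbhww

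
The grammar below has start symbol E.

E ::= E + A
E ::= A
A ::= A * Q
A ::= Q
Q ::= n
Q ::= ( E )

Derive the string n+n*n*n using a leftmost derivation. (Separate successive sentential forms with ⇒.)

E ⇒ E+A ⇒ A+A ⇒ Q+A ⇒ n+A ⇒ n+A*Q ⇒ n+A*Q*Q ⇒ n+Q*Q*Q ⇒ n+n*Q*Q ⇒ n+n*n*Q ⇒ n+n*n*n

E ⇒ E+A   [E ::= E + A]
E+A ⇒ A+A   [E ::= A]
A+A ⇒ Q+A   [A ::= Q]
Q+A ⇒ n+A   [Q ::= n]
n+A ⇒ n+A*Q   [A ::= A * Q]
n+A*Q ⇒ n+A*Q*Q   [A ::= A * Q]
n+A*Q*Q ⇒ n+Q*Q*Q   [A ::= Q]
n+Q*Q*Q ⇒ n+n*Q*Q   [Q ::= n]
n+n*Q*Q ⇒ n+n*n*Q   [Q ::= n]
n+n*n*Q ⇒ n+n*n*n   [Q ::= n]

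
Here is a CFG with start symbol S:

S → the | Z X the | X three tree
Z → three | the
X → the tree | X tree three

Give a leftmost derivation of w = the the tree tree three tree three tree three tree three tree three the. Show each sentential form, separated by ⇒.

S ⇒ Z X the ⇒ the X the ⇒ the X tree three the ⇒ the X tree three tree three the ⇒ the X tree three tree three tree three the ⇒ the X tree three tree three tree three tree three the ⇒ the X tree three tree three tree three tree three tree three the ⇒ the the tree tree three tree three tree three tree three tree three the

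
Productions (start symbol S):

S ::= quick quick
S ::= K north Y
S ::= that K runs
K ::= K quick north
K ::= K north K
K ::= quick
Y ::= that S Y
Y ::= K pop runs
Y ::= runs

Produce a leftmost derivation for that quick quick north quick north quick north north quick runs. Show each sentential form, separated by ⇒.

S ⇒ that K runs ⇒ that K north K runs ⇒ that K quick north north K runs ⇒ that K quick north quick north north K runs ⇒ that K quick north quick north quick north north K runs ⇒ that quick quick north quick north quick north north K runs ⇒ that quick quick north quick north quick north north quick runs

S ⇒ that K runs   [S ::= that K runs]
that K runs ⇒ that K north K runs   [K ::= K north K]
that K north K runs ⇒ that K quick north north K runs   [K ::= K quick north]
that K quick north north K runs ⇒ that K quick north quick north north K runs   [K ::= K quick north]
that K quick north quick north north K runs ⇒ that K quick north quick north quick north north K runs   [K ::= K quick north]
that K quick north quick north quick north north K runs ⇒ that quick quick north quick north quick north north K runs   [K ::= quick]
that quick quick north quick north quick north north K runs ⇒ that quick quick north quick north quick north north quick runs   [K ::= quick]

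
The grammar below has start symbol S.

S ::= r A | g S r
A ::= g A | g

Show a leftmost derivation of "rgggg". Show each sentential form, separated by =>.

S => rA => rgA => rggA => rgggA => rgggg

S => rA   [S ::= r A]
rA => rgA   [A ::= g A]
rgA => rggA   [A ::= g A]
rggA => rgggA   [A ::= g A]
rgggA => rgggg   [A ::= g]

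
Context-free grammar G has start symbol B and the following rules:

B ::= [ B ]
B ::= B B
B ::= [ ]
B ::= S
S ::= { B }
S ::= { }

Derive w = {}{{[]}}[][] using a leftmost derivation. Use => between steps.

B => BB => BBB => SBB => {}BB => {}SB => {}{B}B => {}{S}B => {}{{B}}B => {}{{[]}}B => {}{{[]}}BB => {}{{[]}}[]B => {}{{[]}}[][]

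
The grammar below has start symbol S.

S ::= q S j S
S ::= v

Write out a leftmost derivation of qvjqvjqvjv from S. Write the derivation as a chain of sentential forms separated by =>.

S => qSjS   [S ::= q S j S]
qSjS => qvjS   [S ::= v]
qvjS => qvjqSjS   [S ::= q S j S]
qvjqSjS => qvjqvjS   [S ::= v]
qvjqvjS => qvjqvjqSjS   [S ::= q S j S]
qvjqvjqSjS => qvjqvjqvjS   [S ::= v]
qvjqvjqvjS => qvjqvjqvjv   [S ::= v]

S=>qSjS=>qvjS=>qvjqSjS=>qvjqvjS=>qvjqvjqSjS=>qvjqvjqvjS=>qvjqvjqvjv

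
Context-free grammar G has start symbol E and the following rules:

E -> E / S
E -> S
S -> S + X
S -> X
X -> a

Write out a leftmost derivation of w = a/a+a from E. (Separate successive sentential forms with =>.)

E => E/S   [E -> E / S]
E/S => S/S   [E -> S]
S/S => X/S   [S -> X]
X/S => a/S   [X -> a]
a/S => a/S+X   [S -> S + X]
a/S+X => a/X+X   [S -> X]
a/X+X => a/a+X   [X -> a]
a/a+X => a/a+a   [X -> a]

E => E/S => S/S => X/S => a/S => a/S+X => a/X+X => a/a+X => a/a+a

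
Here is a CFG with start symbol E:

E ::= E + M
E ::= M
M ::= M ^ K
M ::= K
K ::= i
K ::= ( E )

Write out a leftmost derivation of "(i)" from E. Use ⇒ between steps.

E ⇒ M ⇒ K ⇒ (E) ⇒ (M) ⇒ (K) ⇒ (i)

E ⇒ M   [E ::= M]
M ⇒ K   [M ::= K]
K ⇒ (E)   [K ::= ( E )]
(E) ⇒ (M)   [E ::= M]
(M) ⇒ (K)   [M ::= K]
(K) ⇒ (i)   [K ::= i]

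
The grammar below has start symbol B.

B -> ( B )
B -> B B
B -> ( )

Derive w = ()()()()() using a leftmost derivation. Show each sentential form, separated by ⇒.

B ⇒ BB   [B -> B B]
BB ⇒ ()B   [B -> ( )]
()B ⇒ ()BB   [B -> B B]
()BB ⇒ ()()B   [B -> ( )]
()()B ⇒ ()()BB   [B -> B B]
()()BB ⇒ ()()BBB   [B -> B B]
()()BBB ⇒ ()()()BB   [B -> ( )]
()()()BB ⇒ ()()()()B   [B -> ( )]
()()()()B ⇒ ()()()()()   [B -> ( )]

B ⇒ BB ⇒ ()B ⇒ ()BB ⇒ ()()B ⇒ ()()BB ⇒ ()()BBB ⇒ ()()()BB ⇒ ()()()()B ⇒ ()()()()()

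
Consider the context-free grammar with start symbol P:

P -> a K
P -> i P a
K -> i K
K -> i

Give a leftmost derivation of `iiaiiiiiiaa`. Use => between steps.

P => iPa   [P -> i P a]
iPa => iiPaa   [P -> i P a]
iiPaa => iiaKaa   [P -> a K]
iiaKaa => iiaiKaa   [K -> i K]
iiaiKaa => iiaiiKaa   [K -> i K]
iiaiiKaa => iiaiiiKaa   [K -> i K]
iiaiiiKaa => iiaiiiiKaa   [K -> i K]
iiaiiiiKaa => iiaiiiiiKaa   [K -> i K]
iiaiiiiiKaa => iiaiiiiiiaa   [K -> i]

P => iPa => iiPaa => iiaKaa => iiaiKaa => iiaiiKaa => iiaiiiKaa => iiaiiiiKaa => iiaiiiiiKaa => iiaiiiiiiaa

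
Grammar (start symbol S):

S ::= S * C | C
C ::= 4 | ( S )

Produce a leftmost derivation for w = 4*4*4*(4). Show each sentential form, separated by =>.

S => S*C   [S ::= S * C]
S*C => S*C*C   [S ::= S * C]
S*C*C => S*C*C*C   [S ::= S * C]
S*C*C*C => C*C*C*C   [S ::= C]
C*C*C*C => 4*C*C*C   [C ::= 4]
4*C*C*C => 4*4*C*C   [C ::= 4]
4*4*C*C => 4*4*4*C   [C ::= 4]
4*4*4*C => 4*4*4*(S)   [C ::= ( S )]
4*4*4*(S) => 4*4*4*(C)   [S ::= C]
4*4*4*(C) => 4*4*4*(4)   [C ::= 4]

S => S*C => S*C*C => S*C*C*C => C*C*C*C => 4*C*C*C => 4*4*C*C => 4*4*4*C => 4*4*4*(S) => 4*4*4*(C) => 4*4*4*(4)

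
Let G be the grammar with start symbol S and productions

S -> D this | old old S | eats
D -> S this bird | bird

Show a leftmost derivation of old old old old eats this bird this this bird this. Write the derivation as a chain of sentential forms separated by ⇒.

S ⇒ D this ⇒ S this bird this ⇒ old old S this bird this ⇒ old old old old S this bird this ⇒ old old old old D this this bird this ⇒ old old old old S this bird this this bird this ⇒ old old old old eats this bird this this bird this

S ⇒ D this   [S -> D this]
D this ⇒ S this bird this   [D -> S this bird]
S this bird this ⇒ old old S this bird this   [S -> old old S]
old old S this bird this ⇒ old old old old S this bird this   [S -> old old S]
old old old old S this bird this ⇒ old old old old D this this bird this   [S -> D this]
old old old old D this this bird this ⇒ old old old old S this bird this this bird this   [D -> S this bird]
old old old old S this bird this this bird this ⇒ old old old old eats this bird this this bird this   [S -> eats]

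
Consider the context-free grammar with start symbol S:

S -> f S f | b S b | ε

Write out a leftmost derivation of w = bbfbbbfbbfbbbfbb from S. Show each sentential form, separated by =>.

S => bSb => bbSbb => bbfSfbb => bbfbSbfbb => bbfbbSbbfbb => bbfbbbSbbbfbb => bbfbbbfSfbbbfbb => bbfbbbfbSbfbbbfbb => bbfbbbfbbfbbbfbb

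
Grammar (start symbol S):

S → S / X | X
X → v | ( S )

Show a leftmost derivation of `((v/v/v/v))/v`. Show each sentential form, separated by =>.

S=>S/X=>X/X=>(S)/X=>(X)/X=>((S))/X=>((S/X))/X=>((S/X/X))/X=>((S/X/X/X))/X=>((X/X/X/X))/X=>((v/X/X/X))/X=>((v/v/X/X))/X=>((v/v/v/X))/X=>((v/v/v/v))/X=>((v/v/v/v))/v

S => S/X   [S → S / X]
S/X => X/X   [S → X]
X/X => (S)/X   [X → ( S )]
(S)/X => (X)/X   [S → X]
(X)/X => ((S))/X   [X → ( S )]
((S))/X => ((S/X))/X   [S → S / X]
((S/X))/X => ((S/X/X))/X   [S → S / X]
((S/X/X))/X => ((S/X/X/X))/X   [S → S / X]
((S/X/X/X))/X => ((X/X/X/X))/X   [S → X]
((X/X/X/X))/X => ((v/X/X/X))/X   [X → v]
((v/X/X/X))/X => ((v/v/X/X))/X   [X → v]
((v/v/X/X))/X => ((v/v/v/X))/X   [X → v]
((v/v/v/X))/X => ((v/v/v/v))/X   [X → v]
((v/v/v/v))/X => ((v/v/v/v))/v   [X → v]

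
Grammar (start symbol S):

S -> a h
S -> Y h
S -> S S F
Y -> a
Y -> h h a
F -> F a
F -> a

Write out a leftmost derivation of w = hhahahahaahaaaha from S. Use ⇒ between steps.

S ⇒ SSF   [S -> S S F]
SSF ⇒ SSFSF   [S -> S S F]
SSFSF ⇒ YhSFSF   [S -> Y h]
YhSFSF ⇒ hhahSFSF   [Y -> h h a]
hhahSFSF ⇒ hhahSSFFSF   [S -> S S F]
hhahSSFFSF ⇒ hhahSSFSFFSF   [S -> S S F]
hhahSSFSFFSF ⇒ hhahahSFSFFSF   [S -> a h]
hhahahSFSFFSF ⇒ hhahahahFSFFSF   [S -> a h]
hhahahahFSFFSF ⇒ hhahahahaSFFSF   [F -> a]
hhahahahaSFFSF ⇒ hhahahahaahFFSF   [S -> a h]
hhahahahaahFFSF ⇒ hhahahahaahaFSF   [F -> a]
hhahahahaahaFSF ⇒ hhahahahaahaaSF   [F -> a]
hhahahahaahaaSF ⇒ hhahahahaahaaahF   [S -> a h]
hhahahahaahaaahF ⇒ hhahahahaahaaaha   [F -> a]

S⇒SSF⇒SSFSF⇒YhSFSF⇒hhahSFSF⇒hhahSSFFSF⇒hhahSSFSFFSF⇒hhahahSFSFFSF⇒hhahahahFSFFSF⇒hhahahahaSFFSF⇒hhahahahaahFFSF⇒hhahahahaahaFSF⇒hhahahahaahaaSF⇒hhahahahaahaaahF⇒hhahahahaahaaaha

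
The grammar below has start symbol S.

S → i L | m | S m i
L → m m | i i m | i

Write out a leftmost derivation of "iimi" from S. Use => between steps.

S=>Smi=>iLmi=>iimi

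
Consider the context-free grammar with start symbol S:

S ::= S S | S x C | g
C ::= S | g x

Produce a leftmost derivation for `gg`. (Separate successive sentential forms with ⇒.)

S⇒SS⇒gS⇒gg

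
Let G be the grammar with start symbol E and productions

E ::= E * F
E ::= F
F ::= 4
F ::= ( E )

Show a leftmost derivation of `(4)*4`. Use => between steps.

E => E*F   [E ::= E * F]
E*F => F*F   [E ::= F]
F*F => (E)*F   [F ::= ( E )]
(E)*F => (F)*F   [E ::= F]
(F)*F => (4)*F   [F ::= 4]
(4)*F => (4)*4   [F ::= 4]

E => E*F => F*F => (E)*F => (F)*F => (4)*F => (4)*4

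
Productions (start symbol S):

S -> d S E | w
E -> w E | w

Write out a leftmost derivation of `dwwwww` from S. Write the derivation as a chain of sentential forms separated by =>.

S => dSE   [S -> d S E]
dSE => dwE   [S -> w]
dwE => dwwE   [E -> w E]
dwwE => dwwwE   [E -> w E]
dwwwE => dwwwwE   [E -> w E]
dwwwwE => dwwwww   [E -> w]

S=>dSE=>dwE=>dwwE=>dwwwE=>dwwwwE=>dwwwww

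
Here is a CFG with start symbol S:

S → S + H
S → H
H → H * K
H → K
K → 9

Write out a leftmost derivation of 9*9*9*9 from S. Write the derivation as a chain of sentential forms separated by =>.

S => H   [S → H]
H => H*K   [H → H * K]
H*K => H*K*K   [H → H * K]
H*K*K => H*K*K*K   [H → H * K]
H*K*K*K => K*K*K*K   [H → K]
K*K*K*K => 9*K*K*K   [K → 9]
9*K*K*K => 9*9*K*K   [K → 9]
9*9*K*K => 9*9*9*K   [K → 9]
9*9*9*K => 9*9*9*9   [K → 9]

S => H => H*K => H*K*K => H*K*K*K => K*K*K*K => 9*K*K*K => 9*9*K*K => 9*9*9*K => 9*9*9*9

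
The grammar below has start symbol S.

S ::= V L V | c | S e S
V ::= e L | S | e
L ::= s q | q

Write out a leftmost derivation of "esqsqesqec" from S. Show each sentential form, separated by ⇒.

S ⇒ SeS   [S ::= S e S]
SeS ⇒ VLVeS   [S ::= V L V]
VLVeS ⇒ eLLVeS   [V ::= e L]
eLLVeS ⇒ esqLVeS   [L ::= s q]
esqLVeS ⇒ esqsqVeS   [L ::= s q]
esqsqVeS ⇒ esqsqeLeS   [V ::= e L]
esqsqeLeS ⇒ esqsqesqeS   [L ::= s q]
esqsqesqeS ⇒ esqsqesqec   [S ::= c]

S ⇒ SeS ⇒ VLVeS ⇒ eLLVeS ⇒ esqLVeS ⇒ esqsqVeS ⇒ esqsqeLeS ⇒ esqsqesqeS ⇒ esqsqesqec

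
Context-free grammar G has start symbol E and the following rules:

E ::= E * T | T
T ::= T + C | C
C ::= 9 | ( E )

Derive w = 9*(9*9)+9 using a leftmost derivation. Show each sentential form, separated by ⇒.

E⇒E*T⇒T*T⇒C*T⇒9*T⇒9*T+C⇒9*C+C⇒9*(E)+C⇒9*(E*T)+C⇒9*(T*T)+C⇒9*(C*T)+C⇒9*(9*T)+C⇒9*(9*C)+C⇒9*(9*9)+C⇒9*(9*9)+9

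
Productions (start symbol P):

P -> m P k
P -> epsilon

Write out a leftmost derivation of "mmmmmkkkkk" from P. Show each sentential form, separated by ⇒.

P ⇒ mPk   [P -> m P k]
mPk ⇒ mmPkk   [P -> m P k]
mmPkk ⇒ mmmPkkk   [P -> m P k]
mmmPkkk ⇒ mmmmPkkkk   [P -> m P k]
mmmmPkkkk ⇒ mmmmmPkkkkk   [P -> m P k]
mmmmmPkkkkk ⇒ mmmmmkkkkk   [P -> epsilon]

P ⇒ mPk ⇒ mmPkk ⇒ mmmPkkk ⇒ mmmmPkkkk ⇒ mmmmmPkkkkk ⇒ mmmmmkkkkk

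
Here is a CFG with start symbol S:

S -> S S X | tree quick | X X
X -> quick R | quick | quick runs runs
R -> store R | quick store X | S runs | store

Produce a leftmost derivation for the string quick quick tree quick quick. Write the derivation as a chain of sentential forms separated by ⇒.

S ⇒ S S X ⇒ X X S X ⇒ quick X S X ⇒ quick quick S X ⇒ quick quick tree quick X ⇒ quick quick tree quick quick

S ⇒ S S X   [S -> S S X]
S S X ⇒ X X S X   [S -> X X]
X X S X ⇒ quick X S X   [X -> quick]
quick X S X ⇒ quick quick S X   [X -> quick]
quick quick S X ⇒ quick quick tree quick X   [S -> tree quick]
quick quick tree quick X ⇒ quick quick tree quick quick   [X -> quick]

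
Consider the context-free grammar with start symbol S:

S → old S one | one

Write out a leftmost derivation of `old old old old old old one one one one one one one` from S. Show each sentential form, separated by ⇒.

S ⇒ old S one ⇒ old old S one one ⇒ old old old S one one one ⇒ old old old old S one one one one ⇒ old old old old old S one one one one one ⇒ old old old old old old S one one one one one one ⇒ old old old old old old one one one one one one one

S ⇒ old S one   [S → old S one]
old S one ⇒ old old S one one   [S → old S one]
old old S one one ⇒ old old old S one one one   [S → old S one]
old old old S one one one ⇒ old old old old S one one one one   [S → old S one]
old old old old S one one one one ⇒ old old old old old S one one one one one   [S → old S one]
old old old old old S one one one one one ⇒ old old old old old old S one one one one one one   [S → old S one]
old old old old old old S one one one one one one ⇒ old old old old old old one one one one one one one   [S → one]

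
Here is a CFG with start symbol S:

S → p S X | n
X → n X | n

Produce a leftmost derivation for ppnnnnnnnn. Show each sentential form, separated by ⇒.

S⇒pSX⇒ppSXX⇒ppnXX⇒ppnnXX⇒ppnnnXX⇒ppnnnnX⇒ppnnnnnX⇒ppnnnnnnX⇒ppnnnnnnnX⇒ppnnnnnnnn

S ⇒ pSX   [S → p S X]
pSX ⇒ ppSXX   [S → p S X]
ppSXX ⇒ ppnXX   [S → n]
ppnXX ⇒ ppnnXX   [X → n X]
ppnnXX ⇒ ppnnnXX   [X → n X]
ppnnnXX ⇒ ppnnnnX   [X → n]
ppnnnnX ⇒ ppnnnnnX   [X → n X]
ppnnnnnX ⇒ ppnnnnnnX   [X → n X]
ppnnnnnnX ⇒ ppnnnnnnnX   [X → n X]
ppnnnnnnnX ⇒ ppnnnnnnnn   [X → n]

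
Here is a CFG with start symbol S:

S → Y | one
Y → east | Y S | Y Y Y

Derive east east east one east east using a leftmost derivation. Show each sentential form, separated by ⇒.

S ⇒ Y ⇒ Y Y Y ⇒ Y S Y Y ⇒ Y Y Y S Y Y ⇒ east Y Y S Y Y ⇒ east east Y S Y Y ⇒ east east east S Y Y ⇒ east east east one Y Y ⇒ east east east one east Y ⇒ east east east one east east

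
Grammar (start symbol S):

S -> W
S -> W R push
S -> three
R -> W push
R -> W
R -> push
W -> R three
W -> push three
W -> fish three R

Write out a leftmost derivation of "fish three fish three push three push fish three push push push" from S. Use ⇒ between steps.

S ⇒ W R push ⇒ fish three R R push ⇒ fish three W push R push ⇒ fish three R three push R push ⇒ fish three W three push R push ⇒ fish three fish three R three push R push ⇒ fish three fish three push three push R push ⇒ fish three fish three push three push W push push ⇒ fish three fish three push three push fish three R push push ⇒ fish three fish three push three push fish three push push push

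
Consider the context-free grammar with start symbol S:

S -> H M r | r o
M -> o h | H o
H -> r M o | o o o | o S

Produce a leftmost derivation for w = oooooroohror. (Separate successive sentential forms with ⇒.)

S ⇒ HMr   [S -> H M r]
HMr ⇒ oooMr   [H -> o o o]
oooMr ⇒ oooHor   [M -> H o]
oooHor ⇒ ooooSor   [H -> o S]
ooooSor ⇒ ooooHMror   [S -> H M r]
ooooHMror ⇒ oooooSMror   [H -> o S]
oooooSMror ⇒ oooooroMror   [S -> r o]
oooooroMror ⇒ oooooroohror   [M -> o h]

S⇒HMr⇒oooMr⇒oooHor⇒ooooSor⇒ooooHMror⇒oooooSMror⇒oooooroMror⇒oooooroohror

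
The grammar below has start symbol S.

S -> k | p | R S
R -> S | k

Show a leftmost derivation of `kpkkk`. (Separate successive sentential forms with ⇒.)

S ⇒ RS   [S -> R S]
RS ⇒ SS   [R -> S]
SS ⇒ kS   [S -> k]
kS ⇒ kRS   [S -> R S]
kRS ⇒ kSS   [R -> S]
kSS ⇒ kpS   [S -> p]
kpS ⇒ kpRS   [S -> R S]
kpRS ⇒ kpSS   [R -> S]
kpSS ⇒ kpRSS   [S -> R S]
kpRSS ⇒ kpkSS   [R -> k]
kpkSS ⇒ kpkkS   [S -> k]
kpkkS ⇒ kpkkk   [S -> k]

S ⇒ RS ⇒ SS ⇒ kS ⇒ kRS ⇒ kSS ⇒ kpS ⇒ kpRS ⇒ kpSS ⇒ kpRSS ⇒ kpkSS ⇒ kpkkS ⇒ kpkkk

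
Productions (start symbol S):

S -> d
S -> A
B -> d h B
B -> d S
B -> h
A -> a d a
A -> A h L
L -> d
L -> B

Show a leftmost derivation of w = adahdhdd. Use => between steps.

S=>A=>AhL=>AhLhL=>adahLhL=>adahdhL=>adahdhB=>adahdhdS=>adahdhdd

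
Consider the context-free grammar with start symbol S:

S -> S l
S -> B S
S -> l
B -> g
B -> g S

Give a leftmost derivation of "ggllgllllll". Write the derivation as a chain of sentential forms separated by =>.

S => BS => gSS => gSlS => gSllS => gSlllS => gSllllS => gBSllllS => ggSSllllS => ggSlSllllS => ggllSllllS => ggllBSllllS => ggllgSllllS => ggllglllllS => ggllgllllll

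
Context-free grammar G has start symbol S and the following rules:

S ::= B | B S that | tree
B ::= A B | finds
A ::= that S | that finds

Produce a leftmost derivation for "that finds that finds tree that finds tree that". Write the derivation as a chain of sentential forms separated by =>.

S => B S that   [S ::= B S that]
B S that => A B S that   [B ::= A B]
A B S that => that S B S that   [A ::= that S]
that S B S that => that B B S that   [S ::= B]
that B B S that => that finds B S that   [B ::= finds]
that finds B S that => that finds A B S that   [B ::= A B]
that finds A B S that => that finds that S B S that   [A ::= that S]
that finds that S B S that => that finds that B S that B S that   [S ::= B S that]
that finds that B S that B S that => that finds that finds S that B S that   [B ::= finds]
that finds that finds S that B S that => that finds that finds tree that B S that   [S ::= tree]
that finds that finds tree that B S that => that finds that finds tree that finds S that   [B ::= finds]
that finds that finds tree that finds S that => that finds that finds tree that finds tree that   [S ::= tree]

S => B S that => A B S that => that S B S that => that B B S that => that finds B S that => that finds A B S that => that finds that S B S that => that finds that B S that B S that => that finds that finds S that B S that => that finds that finds tree that B S that => that finds that finds tree that finds S that => that finds that finds tree that finds tree that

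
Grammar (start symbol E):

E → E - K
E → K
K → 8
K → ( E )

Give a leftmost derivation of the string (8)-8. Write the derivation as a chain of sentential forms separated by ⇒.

E ⇒ E-K ⇒ K-K ⇒ (E)-K ⇒ (K)-K ⇒ (8)-K ⇒ (8)-8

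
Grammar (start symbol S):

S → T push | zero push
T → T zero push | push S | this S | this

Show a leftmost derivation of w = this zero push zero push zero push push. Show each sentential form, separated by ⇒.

S ⇒ T push ⇒ T zero push push ⇒ T zero push zero push push ⇒ this S zero push zero push push ⇒ this zero push zero push zero push push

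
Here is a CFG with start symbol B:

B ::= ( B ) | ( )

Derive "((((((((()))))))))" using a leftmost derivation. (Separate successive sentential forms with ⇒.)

B ⇒ (B)   [B ::= ( B )]
(B) ⇒ ((B))   [B ::= ( B )]
((B)) ⇒ (((B)))   [B ::= ( B )]
(((B))) ⇒ ((((B))))   [B ::= ( B )]
((((B)))) ⇒ (((((B)))))   [B ::= ( B )]
(((((B))))) ⇒ ((((((B))))))   [B ::= ( B )]
((((((B)))))) ⇒ (((((((B)))))))   [B ::= ( B )]
(((((((B))))))) ⇒ ((((((((B))))))))   [B ::= ( B )]
((((((((B)))))))) ⇒ ((((((((()))))))))   [B ::= ( )]

B ⇒ (B) ⇒ ((B)) ⇒ (((B))) ⇒ ((((B)))) ⇒ (((((B))))) ⇒ ((((((B)))))) ⇒ (((((((B))))))) ⇒ ((((((((B)))))))) ⇒ ((((((((()))))))))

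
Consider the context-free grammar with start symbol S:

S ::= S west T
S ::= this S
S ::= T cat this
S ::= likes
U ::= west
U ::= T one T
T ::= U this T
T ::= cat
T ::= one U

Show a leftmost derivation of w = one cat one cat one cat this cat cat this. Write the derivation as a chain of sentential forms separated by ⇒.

S ⇒ T cat this ⇒ U this T cat this ⇒ T one T this T cat this ⇒ one U one T this T cat this ⇒ one T one T one T this T cat this ⇒ one cat one T one T this T cat this ⇒ one cat one cat one T this T cat this ⇒ one cat one cat one cat this T cat this ⇒ one cat one cat one cat this cat cat this

S ⇒ T cat this   [S ::= T cat this]
T cat this ⇒ U this T cat this   [T ::= U this T]
U this T cat this ⇒ T one T this T cat this   [U ::= T one T]
T one T this T cat this ⇒ one U one T this T cat this   [T ::= one U]
one U one T this T cat this ⇒ one T one T one T this T cat this   [U ::= T one T]
one T one T one T this T cat this ⇒ one cat one T one T this T cat this   [T ::= cat]
one cat one T one T this T cat this ⇒ one cat one cat one T this T cat this   [T ::= cat]
one cat one cat one T this T cat this ⇒ one cat one cat one cat this T cat this   [T ::= cat]
one cat one cat one cat this T cat this ⇒ one cat one cat one cat this cat cat this   [T ::= cat]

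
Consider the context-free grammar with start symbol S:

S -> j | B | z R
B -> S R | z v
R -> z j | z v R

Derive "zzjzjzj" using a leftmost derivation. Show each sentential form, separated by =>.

S=>B=>SR=>BR=>SRR=>zRRR=>zzjRR=>zzjzjR=>zzjzjzj

S => B   [S -> B]
B => SR   [B -> S R]
SR => BR   [S -> B]
BR => SRR   [B -> S R]
SRR => zRRR   [S -> z R]
zRRR => zzjRR   [R -> z j]
zzjRR => zzjzjR   [R -> z j]
zzjzjR => zzjzjzj   [R -> z j]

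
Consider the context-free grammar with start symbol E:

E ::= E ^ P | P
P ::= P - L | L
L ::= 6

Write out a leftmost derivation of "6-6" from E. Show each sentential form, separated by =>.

E=>P=>P-L=>L-L=>6-L=>6-6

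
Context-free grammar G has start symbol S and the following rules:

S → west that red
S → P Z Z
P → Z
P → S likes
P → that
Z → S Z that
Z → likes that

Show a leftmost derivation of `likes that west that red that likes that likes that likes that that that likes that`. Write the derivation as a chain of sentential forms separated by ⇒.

S ⇒ P Z Z   [S → P Z Z]
P Z Z ⇒ Z Z Z   [P → Z]
Z Z Z ⇒ likes that Z Z   [Z → likes that]
likes that Z Z ⇒ likes that S Z that Z   [Z → S Z that]
likes that S Z that Z ⇒ likes that west that red Z that Z   [S → west that red]
likes that west that red Z that Z ⇒ likes that west that red S Z that that Z   [Z → S Z that]
likes that west that red S Z that that Z ⇒ likes that west that red P Z Z Z that that Z   [S → P Z Z]
likes that west that red P Z Z Z that that Z ⇒ likes that west that red that Z Z Z that that Z   [P → that]
likes that west that red that Z Z Z that that Z ⇒ likes that west that red that likes that Z Z that that Z   [Z → likes that]
likes that west that red that likes that Z Z that that Z ⇒ likes that west that red that likes that likes that Z that that Z   [Z → likes that]
likes that west that red that likes that likes that Z that that Z ⇒ likes that west that red that likes that likes that likes that that that Z   [Z → likes that]
likes that west that red that likes that likes that likes that that that Z ⇒ likes that west that red that likes that likes that likes that that that likes that   [Z → likes that]

S ⇒ P Z Z ⇒ Z Z Z ⇒ likes that Z Z ⇒ likes that S Z that Z ⇒ likes that west that red Z that Z ⇒ likes that west that red S Z that that Z ⇒ likes that west that red P Z Z Z that that Z ⇒ likes that west that red that Z Z Z that that Z ⇒ likes that west that red that likes that Z Z that that Z ⇒ likes that west that red that likes that likes that Z that that Z ⇒ likes that west that red that likes that likes that likes that that that Z ⇒ likes that west that red that likes that likes that likes that that that likes that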